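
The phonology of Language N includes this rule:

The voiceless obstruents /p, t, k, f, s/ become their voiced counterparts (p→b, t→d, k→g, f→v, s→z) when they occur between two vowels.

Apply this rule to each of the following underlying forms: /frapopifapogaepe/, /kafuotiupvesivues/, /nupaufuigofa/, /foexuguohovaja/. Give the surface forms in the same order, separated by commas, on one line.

frabobivabogaebe, kavuodiupvezivues, nubauvuigova, foexuguohovaja

/frapopifapogaepe/: /p/ is a voiceless obstruent between vowels /a/ and /o/, so it voices to [b]. /p/ is a voiceless obstruent between vowels /o/ and /i/, so it voices to [b]. /f/ is a voiceless obstruent between vowels /i/ and /a/, so it voices to [v]. /p/ is a voiceless obstruent between vowels /a/ and /o/, so it voices to [b]. /p/ is a voiceless obstruent between vowels /e/ and /e/, so it voices to [b]. → [frabobivabogaebe].
/kafuotiupvesivues/: /f/ is a voiceless obstruent between vowels /a/ and /u/, so it voices to [v]. /t/ is a voiceless obstruent between vowels /o/ and /i/, so it voices to [d]. /s/ is a voiceless obstruent between vowels /e/ and /i/, so it voices to [z]. → [kavuodiupvezivues].
/nupaufuigofa/: /p/ is a voiceless obstruent between vowels /u/ and /a/, so it voices to [b]. /f/ is a voiceless obstruent between vowels /u/ and /u/, so it voices to [v]. /f/ is a voiceless obstruent between vowels /o/ and /a/, so it voices to [v]. → [nubauvuigova].
/foexuguohovaja/: the rule's environment is not met; surfaces unchanged as [foexuguohovaja].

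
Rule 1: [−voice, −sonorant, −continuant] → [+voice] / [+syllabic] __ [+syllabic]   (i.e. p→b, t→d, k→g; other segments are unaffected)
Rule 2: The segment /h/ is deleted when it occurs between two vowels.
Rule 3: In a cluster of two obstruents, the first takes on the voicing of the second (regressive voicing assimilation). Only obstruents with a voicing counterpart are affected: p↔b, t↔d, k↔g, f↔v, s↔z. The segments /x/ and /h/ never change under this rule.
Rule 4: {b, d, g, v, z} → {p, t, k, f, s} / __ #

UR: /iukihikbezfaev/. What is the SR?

Rule 1 (intervocalic voicing): /k/ is a voiceless stop between vowels /u/ and /i/, so it voices to [g]. /iukihikbezfaev/ → iugihikbezfaev.
Rule 2 (intervocalic h-deletion): /h/ occurs between vowels /i/ and /i/, so it deletes. /iugihikbezfaev/ → iugiikbezfaev.
Rule 3 (regressive voicing assimilation): /k/ precedes the voiced obstruent /b/, so it voices to [g] by assimilation. /z/ precedes the voiceless obstruent /f/, so it devoices to [s] by assimilation. /iugiikbezfaev/ → iugiigbesfaev.
Rule 4 (final devoicing): /v/ is a voiced obstruent in word-final position, so it devoices to [f]. /iugiigbesfaev/ → iugiigbesfaef.

iugiigbesfaef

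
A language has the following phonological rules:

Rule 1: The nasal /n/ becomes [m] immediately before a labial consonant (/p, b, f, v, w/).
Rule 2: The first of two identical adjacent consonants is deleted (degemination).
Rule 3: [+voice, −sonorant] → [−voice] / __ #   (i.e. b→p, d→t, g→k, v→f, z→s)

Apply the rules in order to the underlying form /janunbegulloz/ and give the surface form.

Rule 1 (nasal place assimilation): /n/ precedes the labial consonant /b/, so it assimilates in place to [m]. /janunbegulloz/ → janumbegulloz.
Rule 2 (degemination): /ll/ is a geminate; the first /l/ deletes. /janumbegulloz/ → janumbeguloz.
Rule 3 (final devoicing): /z/ is a voiced obstruent in word-final position, so it devoices to [s]. /janumbeguloz/ → janumbegulos.

janumbegulos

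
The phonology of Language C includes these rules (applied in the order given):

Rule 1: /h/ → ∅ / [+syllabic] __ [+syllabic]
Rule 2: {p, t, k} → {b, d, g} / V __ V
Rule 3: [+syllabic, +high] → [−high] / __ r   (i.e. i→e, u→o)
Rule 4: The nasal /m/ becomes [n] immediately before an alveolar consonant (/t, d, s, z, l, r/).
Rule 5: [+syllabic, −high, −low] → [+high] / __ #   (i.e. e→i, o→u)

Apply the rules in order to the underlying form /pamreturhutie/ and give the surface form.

Rule 1 (intervocalic h-deletion): no segment meets the environment; /pamreturhutie/ is unchanged.
Rule 2 (intervocalic voicing): /t/ is a voiceless stop between vowels /e/ and /u/, so it voices to [d]. /t/ is a voiceless stop between vowels /u/ and /i/, so it voices to [d]. /pamreturhutie/ → pamredurhudie.
Rule 3 (pre-rhotic lowering): /u/ is a high vowel immediately before /r/, so it lowers to [o]. /pamredurhudie/ → pamredorhudie.
Rule 4 (nasal place assimilation): /m/ precedes the alveolar consonant /r/, so it assimilates in place to [n]. /pamredorhudie/ → panredorhudie.
Rule 5 (final vowel raising): /e/ is a mid vowel in word-final position, so it raises to [i]. /panredorhudie/ → panredorhudii.

panredorhudii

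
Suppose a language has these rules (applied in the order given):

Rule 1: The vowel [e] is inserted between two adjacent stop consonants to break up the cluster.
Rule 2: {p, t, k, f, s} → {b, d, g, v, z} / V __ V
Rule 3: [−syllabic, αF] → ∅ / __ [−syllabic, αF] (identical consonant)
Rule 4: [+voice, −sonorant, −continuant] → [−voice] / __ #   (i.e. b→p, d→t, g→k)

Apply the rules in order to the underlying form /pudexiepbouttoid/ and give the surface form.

pudexiebeboudedoit

Rule 1 (stop-cluster e-epenthesis): /p/ and /b/ form a stop–stop cluster, so [e] is inserted between them. /t/ and /t/ form a stop–stop cluster, so [e] is inserted between them. /pudexiepbouttoid/ → pudexiepeboutetoid.
Rule 2 (intervocalic voicing): /p/ is a voiceless obstruent between vowels /e/ and /e/, so it voices to [b]. /t/ is a voiceless obstruent between vowels /u/ and /e/, so it voices to [d]. /t/ is a voiceless obstruent between vowels /e/ and /o/, so it voices to [d]. /pudexiepeboutetoid/ → pudexiebeboudedoid.
Rule 3 (degemination): no segment meets the environment; /pudexiebeboudedoid/ is unchanged.
Rule 4 (final devoicing): /d/ is a voiced stop in word-final position, so it devoices to [t]. /pudexiebeboudedoid/ → pudexiebeboudedoit.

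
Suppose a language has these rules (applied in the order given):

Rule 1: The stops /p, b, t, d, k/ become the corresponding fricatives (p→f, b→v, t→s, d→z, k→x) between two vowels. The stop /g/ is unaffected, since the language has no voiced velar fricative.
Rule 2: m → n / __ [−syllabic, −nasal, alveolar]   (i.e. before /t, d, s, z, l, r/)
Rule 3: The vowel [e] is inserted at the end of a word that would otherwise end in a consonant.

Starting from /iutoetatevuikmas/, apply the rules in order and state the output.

iusoesasevuikmase

Rule 1 (intervocalic spirantization): /t/ is a stop between vowels /u/ and /o/, so it spirantizes to the fricative [s]. /t/ is a stop between vowels /e/ and /a/, so it spirantizes to the fricative [s]. /t/ is a stop between vowels /a/ and /e/, so it spirantizes to the fricative [s]. /iutoetatevuikmas/ → iusoesasevuikmas.
Rule 2 (nasal place assimilation): no segment meets the environment; /iusoesasevuikmas/ is unchanged.
Rule 3 (final e-epenthesis): the form ends in the consonant /s/, so [e] is inserted word-finally. /iusoesasevuikmas/ → iusoesasevuikmase.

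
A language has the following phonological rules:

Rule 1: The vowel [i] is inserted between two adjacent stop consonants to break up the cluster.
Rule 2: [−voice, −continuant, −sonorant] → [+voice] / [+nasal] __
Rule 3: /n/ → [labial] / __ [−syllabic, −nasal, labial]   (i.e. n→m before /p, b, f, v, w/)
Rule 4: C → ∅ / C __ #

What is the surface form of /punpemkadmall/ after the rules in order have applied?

Rule 1 (stop-cluster i-epenthesis): no segment meets the environment; /punpemkadmall/ is unchanged.
Rule 2 (post-nasal voicing): /p/ is a voiceless stop immediately after the nasal /n/, so it voices to [b]. /k/ is a voiceless stop immediately after the nasal /m/, so it voices to [g]. /punpemkadmall/ → punbemgadmall.
Rule 3 (nasal place assimilation): /n/ precedes the labial consonant /b/, so it assimilates in place to [m]. /punbemgadmall/ → pumbemgadmall.
Rule 4 (final cluster simplification): /l/ is the second consonant of a word-final cluster /ll/, so it deletes. /pumbemgadmall/ → pumbemgadmal.

pumbemgadmal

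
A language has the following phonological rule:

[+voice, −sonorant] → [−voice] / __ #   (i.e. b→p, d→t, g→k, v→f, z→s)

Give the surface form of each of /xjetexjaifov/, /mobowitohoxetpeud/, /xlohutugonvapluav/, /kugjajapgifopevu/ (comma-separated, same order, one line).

xjetexjaifof, mobowitohoxetpeut, xlohutugonvapluaf, kugjajapgifopevu

/xjetexjaifov/: /v/ is a voiced obstruent in word-final position, so it devoices to [f]. → [xjetexjaifof].
/mobowitohoxetpeud/: /d/ is a voiced obstruent in word-final position, so it devoices to [t]. → [mobowitohoxetpeut].
/xlohutugonvapluav/: /v/ is a voiced obstruent in word-final position, so it devoices to [f]. → [xlohutugonvapluaf].
/kugjajapgifopevu/: the rule's environment is not met; surfaces unchanged as [kugjajapgifopevu].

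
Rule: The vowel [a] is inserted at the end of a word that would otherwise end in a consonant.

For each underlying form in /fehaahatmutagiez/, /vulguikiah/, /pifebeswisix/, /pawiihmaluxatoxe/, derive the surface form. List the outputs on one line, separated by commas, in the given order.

/fehaahatmutagiez/: the form ends in the consonant /z/, so [a] is inserted word-finally. → [fehaahatmutagieza].
/vulguikiah/: the form ends in the consonant /h/, so [a] is inserted word-finally. → [vulguikiaha].
/pifebeswisix/: the form ends in the consonant /x/, so [a] is inserted word-finally. → [pifebeswisixa].
/pawiihmaluxatoxe/: the rule's environment is not met; surfaces unchanged as [pawiihmaluxatoxe].

fehaahatmutagieza, vulguikiaha, pifebeswisixa, pawiihmaluxatoxe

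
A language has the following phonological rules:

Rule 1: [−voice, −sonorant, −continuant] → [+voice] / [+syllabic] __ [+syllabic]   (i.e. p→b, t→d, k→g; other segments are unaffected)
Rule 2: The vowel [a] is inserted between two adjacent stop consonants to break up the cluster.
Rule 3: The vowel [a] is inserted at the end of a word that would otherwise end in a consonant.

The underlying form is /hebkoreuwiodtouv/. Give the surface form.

Rule 1 (intervocalic voicing): no segment meets the environment; /hebkoreuwiodtouv/ is unchanged.
Rule 2 (stop-cluster a-epenthesis): /b/ and /k/ form a stop–stop cluster, so [a] is inserted between them. /d/ and /t/ form a stop–stop cluster, so [a] is inserted between them. /hebkoreuwiodtouv/ → hebakoreuwiodatouv.
Rule 3 (final a-epenthesis): the form ends in the consonant /v/, so [a] is inserted word-finally. /hebakoreuwiodatouv/ → hebakoreuwiodatouva.

hebakoreuwiodatouva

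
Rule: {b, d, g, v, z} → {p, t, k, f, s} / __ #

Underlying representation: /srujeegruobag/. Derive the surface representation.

srujeegruobak

Scanning /srujeegruobag/: /g/ at position 7 is not in the conditioning environment; /b/ at position 11 is not in the conditioning environment; /g/ is a voiced obstruent in word-final position, so it devoices to [k].
Result: [srujeegruobak].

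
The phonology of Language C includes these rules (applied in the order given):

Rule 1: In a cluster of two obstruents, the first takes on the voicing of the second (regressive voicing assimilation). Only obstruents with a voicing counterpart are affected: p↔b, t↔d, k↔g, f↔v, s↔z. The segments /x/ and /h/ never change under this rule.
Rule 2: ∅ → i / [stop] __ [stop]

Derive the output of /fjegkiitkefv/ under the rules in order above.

fjekikiitikevv

Rule 1 (regressive voicing assimilation): /g/ precedes the voiceless obstruent /k/, so it devoices to [k] by assimilation. /f/ precedes the voiced obstruent /v/, so it voices to [v] by assimilation. /fjegkiitkefv/ → fjekkiitkevv.
Rule 2 (stop-cluster i-epenthesis): /k/ and /k/ form a stop–stop cluster, so [i] is inserted between them. /t/ and /k/ form a stop–stop cluster, so [i] is inserted between them. /fjekkiitkevv/ → fjekikiitikevv.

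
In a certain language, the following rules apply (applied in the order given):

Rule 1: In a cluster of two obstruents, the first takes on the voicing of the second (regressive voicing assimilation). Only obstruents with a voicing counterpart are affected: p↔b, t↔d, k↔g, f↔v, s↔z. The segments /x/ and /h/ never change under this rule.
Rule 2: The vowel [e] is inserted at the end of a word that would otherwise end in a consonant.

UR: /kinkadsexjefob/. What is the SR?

kinkatsexjefobe

Rule 1 (regressive voicing assimilation): /d/ precedes the voiceless obstruent /s/, so it devoices to [t] by assimilation. /kinkadsexjefob/ → kinkatsexjefob.
Rule 2 (final e-epenthesis): the form ends in the consonant /b/, so [e] is inserted word-finally. /kinkatsexjefob/ → kinkatsexjefobe.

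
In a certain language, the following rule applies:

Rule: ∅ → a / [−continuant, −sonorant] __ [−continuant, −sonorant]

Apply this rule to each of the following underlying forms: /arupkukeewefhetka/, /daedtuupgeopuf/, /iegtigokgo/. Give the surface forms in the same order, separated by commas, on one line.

arupakukeewefhetaka, daedatuupageopuf, iegatigokago

/arupkukeewefhetka/: /p/ and /k/ form a stop–stop cluster, so [a] is inserted between them. /t/ and /k/ form a stop–stop cluster, so [a] is inserted between them. → [arupakukeewefhetaka].
/daedtuupgeopuf/: /d/ and /t/ form a stop–stop cluster, so [a] is inserted between them. /p/ and /g/ form a stop–stop cluster, so [a] is inserted between them. → [daedatuupageopuf].
/iegtigokgo/: /g/ and /t/ form a stop–stop cluster, so [a] is inserted between them. /k/ and /g/ form a stop–stop cluster, so [a] is inserted between them. → [iegatigokago].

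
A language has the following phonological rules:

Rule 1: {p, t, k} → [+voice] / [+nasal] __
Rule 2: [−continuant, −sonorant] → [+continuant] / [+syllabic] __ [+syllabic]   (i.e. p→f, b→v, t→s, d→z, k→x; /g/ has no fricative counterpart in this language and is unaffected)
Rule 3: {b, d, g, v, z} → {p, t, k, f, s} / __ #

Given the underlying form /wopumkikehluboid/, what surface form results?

wofumgixehluvoit

Rule 1 (post-nasal voicing): /k/ is a voiceless stop immediately after the nasal /m/, so it voices to [g]. /wopumkikehluboid/ → wopumgikehluboid.
Rule 2 (intervocalic spirantization): /p/ is a stop between vowels /o/ and /u/, so it spirantizes to the fricative [f]. /k/ is a stop between vowels /i/ and /e/, so it spirantizes to the fricative [x]. /b/ is a stop between vowels /u/ and /o/, so it spirantizes to the fricative [v]. /wopumgikehluboid/ → wofumgixehluvoid.
Rule 3 (final devoicing): /d/ is a voiced obstruent in word-final position, so it devoices to [t]. /wofumgixehluvoid/ → wofumgixehluvoit.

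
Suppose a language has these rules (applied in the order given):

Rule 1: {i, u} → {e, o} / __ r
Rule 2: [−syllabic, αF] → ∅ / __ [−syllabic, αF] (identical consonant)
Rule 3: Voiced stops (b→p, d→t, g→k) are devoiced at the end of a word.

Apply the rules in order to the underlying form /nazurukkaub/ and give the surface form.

nazorukaup

Rule 1 (pre-rhotic lowering): /u/ is a high vowel immediately before /r/, so it lowers to [o]. /nazurukkaub/ → nazorukkaub.
Rule 2 (degemination): /kk/ is a geminate; the first /k/ deletes. /nazorukkaub/ → nazorukaub.
Rule 3 (final devoicing): /b/ is a voiced stop in word-final position, so it devoices to [p]. /nazorukaub/ → nazorukaup.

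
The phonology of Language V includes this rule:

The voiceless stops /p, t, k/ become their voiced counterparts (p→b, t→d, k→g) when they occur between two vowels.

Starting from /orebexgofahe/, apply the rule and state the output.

orebexgofahe

No segment of /orebexgofahe/ meets the structural description of the rule, so the form surfaces unchanged.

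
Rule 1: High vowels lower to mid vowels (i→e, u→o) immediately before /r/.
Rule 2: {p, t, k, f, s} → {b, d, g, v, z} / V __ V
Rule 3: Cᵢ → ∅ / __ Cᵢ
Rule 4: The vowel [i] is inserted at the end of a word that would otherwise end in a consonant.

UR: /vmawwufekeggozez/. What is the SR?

Rule 1 (pre-rhotic lowering): no segment meets the environment; /vmawwufekeggozez/ is unchanged.
Rule 2 (intervocalic voicing): /f/ is a voiceless obstruent between vowels /u/ and /e/, so it voices to [v]. /k/ is a voiceless obstruent between vowels /e/ and /e/, so it voices to [g]. /vmawwufekeggozez/ → vmawwuvegeggozez.
Rule 3 (degemination): /ww/ is a geminate; the first /w/ deletes. /gg/ is a geminate; the first /g/ deletes. /vmawwuvegeggozez/ → vmawuvegegozez.
Rule 4 (final i-epenthesis): the form ends in the consonant /z/, so [i] is inserted word-finally. /vmawuvegegozez/ → vmawuvegegozezi.

vmawuvegegozezi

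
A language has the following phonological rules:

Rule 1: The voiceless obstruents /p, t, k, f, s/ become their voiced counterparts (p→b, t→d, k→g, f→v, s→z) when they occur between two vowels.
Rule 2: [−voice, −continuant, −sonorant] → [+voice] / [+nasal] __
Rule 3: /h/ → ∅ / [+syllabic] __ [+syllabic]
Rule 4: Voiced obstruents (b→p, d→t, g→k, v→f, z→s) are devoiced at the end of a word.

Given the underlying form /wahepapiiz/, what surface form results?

Rule 1 (intervocalic voicing): /p/ is a voiceless obstruent between vowels /e/ and /a/, so it voices to [b]. /p/ is a voiceless obstruent between vowels /a/ and /i/, so it voices to [b]. /wahepapiiz/ → wahebabiiz.
Rule 2 (post-nasal voicing): no segment meets the environment; /wahebabiiz/ is unchanged.
Rule 3 (intervocalic h-deletion): /h/ occurs between vowels /a/ and /e/, so it deletes. /wahebabiiz/ → waebabiiz.
Rule 4 (final devoicing): /z/ is a voiced obstruent in word-final position, so it devoices to [s]. /waebabiiz/ → waebabiis.

waebabiis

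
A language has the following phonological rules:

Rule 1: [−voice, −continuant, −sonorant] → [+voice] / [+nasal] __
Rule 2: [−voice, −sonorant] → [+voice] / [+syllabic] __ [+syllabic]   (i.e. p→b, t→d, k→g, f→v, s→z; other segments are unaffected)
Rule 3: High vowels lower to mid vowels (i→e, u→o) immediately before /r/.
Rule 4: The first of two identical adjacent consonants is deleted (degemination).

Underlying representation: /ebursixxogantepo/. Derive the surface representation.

eborsixogandebo

Rule 1 (post-nasal voicing): /t/ is a voiceless stop immediately after the nasal /n/, so it voices to [d]. /ebursixxogantepo/ → ebursixxogandepo.
Rule 2 (intervocalic voicing): /p/ is a voiceless obstruent between vowels /e/ and /o/, so it voices to [b]. /ebursixxogandepo/ → ebursixxogandebo.
Rule 3 (pre-rhotic lowering): /u/ is a high vowel immediately before /r/, so it lowers to [o]. /ebursixxogandebo/ → eborsixxogandebo.
Rule 4 (degemination): /xx/ is a geminate; the first /x/ deletes. /eborsixxogandebo/ → eborsixogandebo.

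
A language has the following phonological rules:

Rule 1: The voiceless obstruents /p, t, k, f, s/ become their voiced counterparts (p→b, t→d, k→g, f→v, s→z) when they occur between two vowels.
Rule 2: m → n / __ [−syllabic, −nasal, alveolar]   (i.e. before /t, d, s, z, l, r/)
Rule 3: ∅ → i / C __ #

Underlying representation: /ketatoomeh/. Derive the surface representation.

Rule 1 (intervocalic voicing): /t/ is a voiceless obstruent between vowels /e/ and /a/, so it voices to [d]. /t/ is a voiceless obstruent between vowels /a/ and /o/, so it voices to [d]. /ketatoomeh/ → kedadoomeh.
Rule 2 (nasal place assimilation): no segment meets the environment; /kedadoomeh/ is unchanged.
Rule 3 (final i-epenthesis): the form ends in the consonant /h/, so [i] is inserted word-finally. /kedadoomeh/ → kedadoomehi.

kedadoomehi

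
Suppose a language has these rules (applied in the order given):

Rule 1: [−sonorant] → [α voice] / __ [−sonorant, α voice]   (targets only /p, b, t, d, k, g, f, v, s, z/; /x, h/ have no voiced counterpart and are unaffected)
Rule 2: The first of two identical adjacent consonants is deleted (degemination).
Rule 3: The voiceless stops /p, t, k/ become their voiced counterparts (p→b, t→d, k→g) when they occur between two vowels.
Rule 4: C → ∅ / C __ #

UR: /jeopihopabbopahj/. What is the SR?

jeobihobabobah

Rule 1 (regressive voicing assimilation): no segment meets the environment; /jeopihopabbopahj/ is unchanged.
Rule 2 (degemination): /bb/ is a geminate; the first /b/ deletes. /jeopihopabbopahj/ → jeopihopabopahj.
Rule 3 (intervocalic voicing): /p/ is a voiceless stop between vowels /o/ and /i/, so it voices to [b]. /p/ is a voiceless stop between vowels /o/ and /a/, so it voices to [b]. /p/ is a voiceless stop between vowels /o/ and /a/, so it voices to [b]. /jeopihopabopahj/ → jeobihobabobahj.
Rule 4 (final cluster simplification): /j/ is the second consonant of a word-final cluster /hj/, so it deletes. /jeobihobabobahj/ → jeobihobabobah.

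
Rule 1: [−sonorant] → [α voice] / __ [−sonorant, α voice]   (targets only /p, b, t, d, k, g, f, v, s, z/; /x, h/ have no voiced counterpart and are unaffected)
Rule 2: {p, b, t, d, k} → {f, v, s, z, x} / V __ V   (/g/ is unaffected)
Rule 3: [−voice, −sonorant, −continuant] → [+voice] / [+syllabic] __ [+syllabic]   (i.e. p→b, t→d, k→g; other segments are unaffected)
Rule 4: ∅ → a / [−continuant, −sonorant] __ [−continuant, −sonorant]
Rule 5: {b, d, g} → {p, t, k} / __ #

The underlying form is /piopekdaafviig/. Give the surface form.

piofegadaavviik

Rule 1 (regressive voicing assimilation): /k/ precedes the voiced obstruent /d/, so it voices to [g] by assimilation. /f/ precedes the voiced obstruent /v/, so it voices to [v] by assimilation. /piopekdaafviig/ → piopegdaavviig.
Rule 2 (intervocalic spirantization): /p/ is a stop between vowels /o/ and /e/, so it spirantizes to the fricative [f]. /piopegdaavviig/ → piofegdaavviig.
Rule 3 (intervocalic voicing): no segment meets the environment; /piofegdaavviig/ is unchanged.
Rule 4 (stop-cluster a-epenthesis): /g/ and /d/ form a stop–stop cluster, so [a] is inserted between them. /piofegdaavviig/ → piofegadaavviig.
Rule 5 (final devoicing): /g/ is a voiced stop in word-final position, so it devoices to [k]. /piofegadaavviig/ → piofegadaavviik.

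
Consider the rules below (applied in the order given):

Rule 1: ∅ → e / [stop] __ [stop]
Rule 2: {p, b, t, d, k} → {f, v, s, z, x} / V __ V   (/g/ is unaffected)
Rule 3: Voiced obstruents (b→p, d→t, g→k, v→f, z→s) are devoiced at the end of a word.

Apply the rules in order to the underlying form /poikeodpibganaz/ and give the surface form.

Rule 1 (stop-cluster e-epenthesis): /d/ and /p/ form a stop–stop cluster, so [e] is inserted between them. /b/ and /g/ form a stop–stop cluster, so [e] is inserted between them. /poikeodpibganaz/ → poikeodepibeganaz.
Rule 2 (intervocalic spirantization): /k/ is a stop between vowels /i/ and /e/, so it spirantizes to the fricative [x]. /d/ is a stop between vowels /o/ and /e/, so it spirantizes to the fricative [z]. /p/ is a stop between vowels /e/ and /i/, so it spirantizes to the fricative [f]. /b/ is a stop between vowels /i/ and /e/, so it spirantizes to the fricative [v]. /poikeodepibeganaz/ → poixeozefiveganaz.
Rule 3 (final devoicing): /z/ is a voiced obstruent in word-final position, so it devoices to [s]. /poixeozefiveganaz/ → poixeozefiveganas.

poixeozefiveganas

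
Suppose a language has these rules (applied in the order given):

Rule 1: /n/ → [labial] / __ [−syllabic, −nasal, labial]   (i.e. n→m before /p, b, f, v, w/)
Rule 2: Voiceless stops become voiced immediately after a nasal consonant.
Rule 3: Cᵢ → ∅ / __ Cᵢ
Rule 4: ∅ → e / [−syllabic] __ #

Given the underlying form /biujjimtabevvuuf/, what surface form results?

biujimdabevuufe

Rule 1 (nasal place assimilation): no segment meets the environment; /biujjimtabevvuuf/ is unchanged.
Rule 2 (post-nasal voicing): /t/ is a voiceless stop immediately after the nasal /m/, so it voices to [d]. /biujjimtabevvuuf/ → biujjimdabevvuuf.
Rule 3 (degemination): /jj/ is a geminate; the first /j/ deletes. /vv/ is a geminate; the first /v/ deletes. /biujjimdabevvuuf/ → biujimdabevuuf.
Rule 4 (final e-epenthesis): the form ends in the consonant /f/, so [e] is inserted word-finally. /biujimdabevuuf/ → biujimdabevuufe.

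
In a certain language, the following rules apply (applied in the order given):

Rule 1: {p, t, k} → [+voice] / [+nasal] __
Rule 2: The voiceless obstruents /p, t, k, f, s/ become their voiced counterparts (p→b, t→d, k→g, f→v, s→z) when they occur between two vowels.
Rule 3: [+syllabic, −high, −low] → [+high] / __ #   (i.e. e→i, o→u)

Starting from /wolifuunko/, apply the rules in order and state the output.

Rule 1 (post-nasal voicing): /k/ is a voiceless stop immediately after the nasal /n/, so it voices to [g]. /wolifuunko/ → wolifuungo.
Rule 2 (intervocalic voicing): /f/ is a voiceless obstruent between vowels /i/ and /u/, so it voices to [v]. /wolifuungo/ → wolivuungo.
Rule 3 (final vowel raising): /o/ is a mid vowel in word-final position, so it raises to [u]. /wolivuungo/ → wolivuungu.

wolivuungu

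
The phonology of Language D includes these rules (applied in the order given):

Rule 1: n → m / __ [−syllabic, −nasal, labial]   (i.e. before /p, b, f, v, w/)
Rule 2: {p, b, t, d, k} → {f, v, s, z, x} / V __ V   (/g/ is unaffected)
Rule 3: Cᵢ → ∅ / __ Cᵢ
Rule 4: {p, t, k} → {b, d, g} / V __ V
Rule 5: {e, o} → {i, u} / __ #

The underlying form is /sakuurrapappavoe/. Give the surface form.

saxuurafabavoi

Rule 1 (nasal place assimilation): no segment meets the environment; /sakuurrapappavoe/ is unchanged.
Rule 2 (intervocalic spirantization): /k/ is a stop between vowels /a/ and /u/, so it spirantizes to the fricative [x]. /p/ is a stop between vowels /a/ and /a/, so it spirantizes to the fricative [f]. /sakuurrapappavoe/ → saxuurrafappavoe.
Rule 3 (degemination): /rr/ is a geminate; the first /r/ deletes. /pp/ is a geminate; the first /p/ deletes. /saxuurrafappavoe/ → saxuurafapavoe.
Rule 4 (intervocalic voicing): /p/ is a voiceless stop between vowels /a/ and /a/, so it voices to [b]. /saxuurafapavoe/ → saxuurafabavoe.
Rule 5 (final vowel raising): /e/ is a mid vowel in word-final position, so it raises to [i]. /saxuurafabavoe/ → saxuurafabavoi.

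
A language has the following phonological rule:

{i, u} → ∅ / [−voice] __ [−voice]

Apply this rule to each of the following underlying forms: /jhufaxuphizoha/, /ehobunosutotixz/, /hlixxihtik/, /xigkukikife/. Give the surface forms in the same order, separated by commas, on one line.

/jhufaxuphizoha/: /u/ is a high vowel flanked by voiceless consonants /h/ and /f/, so it deletes. /u/ is a high vowel flanked by voiceless consonants /x/ and /p/, so it deletes. → [jhfaxphizoha].
/ehobunosutotixz/: /u/ is a high vowel flanked by voiceless consonants /s/ and /t/, so it deletes. /i/ is a high vowel flanked by voiceless consonants /t/ and /x/, so it deletes. → [ehobunostotxz].
/hlixxihtik/: /i/ is a high vowel flanked by voiceless consonants /x/ and /h/, so it deletes. /i/ is a high vowel flanked by voiceless consonants /t/ and /k/, so it deletes. → [hlixxhtk].
/xigkukikife/: /u/ is a high vowel flanked by voiceless consonants /k/ and /k/, so it deletes. /i/ is a high vowel flanked by voiceless consonants /k/ and /k/, so it deletes. /i/ is a high vowel flanked by voiceless consonants /k/ and /f/, so it deletes. → [xigkkkfe].

jhfaxphizoha, ehobunostotxz, hlixxhtk, xigkkkfe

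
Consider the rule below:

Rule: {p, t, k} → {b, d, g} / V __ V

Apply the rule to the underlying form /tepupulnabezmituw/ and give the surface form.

tebubulnabezmiduw

/p/ is a voiceless stop between vowels /e/ and /u/, so it voices to [b].
/p/ is a voiceless stop between vowels /u/ and /u/, so it voices to [b].
/t/ is a voiceless stop between vowels /i/ and /u/, so it voices to [d].
The other instance of /t/ does not occur in the required environment and remains unchanged.
Surface form: [tebubulnabezmiduw].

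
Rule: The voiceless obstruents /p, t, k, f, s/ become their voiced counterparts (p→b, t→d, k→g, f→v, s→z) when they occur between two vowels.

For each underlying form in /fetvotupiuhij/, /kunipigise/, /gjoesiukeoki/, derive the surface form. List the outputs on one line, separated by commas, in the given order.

/fetvotupiuhij/: /t/ is a voiceless obstruent between vowels /o/ and /u/, so it voices to [d]. /p/ is a voiceless obstruent between vowels /u/ and /i/, so it voices to [b]. → [fetvodubiuhij].
/kunipigise/: /p/ is a voiceless obstruent between vowels /i/ and /i/, so it voices to [b]. /s/ is a voiceless obstruent between vowels /i/ and /e/, so it voices to [z]. → [kunibigize].
/gjoesiukeoki/: /s/ is a voiceless obstruent between vowels /e/ and /i/, so it voices to [z]. /k/ is a voiceless obstruent between vowels /u/ and /e/, so it voices to [g]. /k/ is a voiceless obstruent between vowels /o/ and /i/, so it voices to [g]. → [gjoeziugeogi].

fetvodubiuhij, kunibigize, gjoeziugeogi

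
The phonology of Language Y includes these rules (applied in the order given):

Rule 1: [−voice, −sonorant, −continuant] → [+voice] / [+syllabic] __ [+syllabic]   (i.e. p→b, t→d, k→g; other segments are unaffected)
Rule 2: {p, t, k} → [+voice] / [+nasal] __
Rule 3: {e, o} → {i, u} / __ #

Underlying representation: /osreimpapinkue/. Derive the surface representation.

osreimbabingui

Rule 1 (intervocalic voicing): /p/ is a voiceless stop between vowels /a/ and /i/, so it voices to [b]. /osreimpapinkue/ → osreimpabinkue.
Rule 2 (post-nasal voicing): /p/ is a voiceless stop immediately after the nasal /m/, so it voices to [b]. /k/ is a voiceless stop immediately after the nasal /n/, so it voices to [g]. /osreimpabinkue/ → osreimbabingue.
Rule 3 (final vowel raising): /e/ is a mid vowel in word-final position, so it raises to [i]. /osreimbabingue/ → osreimbabingui.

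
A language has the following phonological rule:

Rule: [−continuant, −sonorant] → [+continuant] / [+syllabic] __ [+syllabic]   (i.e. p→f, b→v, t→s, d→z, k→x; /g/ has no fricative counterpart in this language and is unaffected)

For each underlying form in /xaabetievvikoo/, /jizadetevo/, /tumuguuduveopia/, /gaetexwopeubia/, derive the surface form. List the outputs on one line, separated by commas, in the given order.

/xaabetievvikoo/: /b/ is a stop between vowels /a/ and /e/, so it spirantizes to the fricative [v]. /t/ is a stop between vowels /e/ and /i/, so it spirantizes to the fricative [s]. /k/ is a stop between vowels /i/ and /o/, so it spirantizes to the fricative [x]. → [xaavesievvixoo].
/jizadetevo/: /d/ is a stop between vowels /a/ and /e/, so it spirantizes to the fricative [z]. /t/ is a stop between vowels /e/ and /e/, so it spirantizes to the fricative [s]. → [jizazesevo].
/tumuguuduveopia/: /d/ is a stop between vowels /u/ and /u/, so it spirantizes to the fricative [z]. /p/ is a stop between vowels /o/ and /i/, so it spirantizes to the fricative [f]. → [tumuguuzuveofia].
/gaetexwopeubia/: /t/ is a stop between vowels /e/ and /e/, so it spirantizes to the fricative [s]. /p/ is a stop between vowels /o/ and /e/, so it spirantizes to the fricative [f]. /b/ is a stop between vowels /u/ and /i/, so it spirantizes to the fricative [v]. → [gaesexwofeuvia].

xaavesievvixoo, jizazesevo, tumuguuzuveofia, gaesexwofeuvia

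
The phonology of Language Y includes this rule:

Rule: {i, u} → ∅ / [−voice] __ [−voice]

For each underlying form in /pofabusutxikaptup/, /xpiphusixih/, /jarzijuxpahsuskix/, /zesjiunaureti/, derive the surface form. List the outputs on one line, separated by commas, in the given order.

/pofabusutxikaptup/: /u/ is a high vowel flanked by voiceless consonants /s/ and /t/, so it deletes. /i/ is a high vowel flanked by voiceless consonants /x/ and /k/, so it deletes. /u/ is a high vowel flanked by voiceless consonants /t/ and /p/, so it deletes. → [pofabustxkaptp].
/xpiphusixih/: /i/ is a high vowel flanked by voiceless consonants /p/ and /p/, so it deletes. /u/ is a high vowel flanked by voiceless consonants /h/ and /s/, so it deletes. /i/ is a high vowel flanked by voiceless consonants /s/ and /x/, so it deletes. /i/ is a high vowel flanked by voiceless consonants /x/ and /h/, so it deletes. → [xpphsxh].
/jarzijuxpahsuskix/: /u/ is a high vowel flanked by voiceless consonants /s/ and /s/, so it deletes. /i/ is a high vowel flanked by voiceless consonants /k/ and /x/, so it deletes. → [jarzijuxpahsskx].
/zesjiunaureti/: the rule's environment is not met; surfaces unchanged as [zesjiunaureti].

pofabustxkaptp, xpphsxh, jarzijuxpahsskx, zesjiunaureti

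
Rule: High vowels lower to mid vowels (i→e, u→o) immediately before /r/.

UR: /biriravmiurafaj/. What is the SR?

Scanning /biriravmiurafaj/: /i/ is a high vowel immediately before /r/, so it lowers to [e]; /i/ is a high vowel immediately before /r/, so it lowers to [e]; /i/ at position 9 is not in the conditioning environment; /u/ is a high vowel immediately before /r/, so it lowers to [o].
Result: [bereravmiorafaj].

bereravmiorafaj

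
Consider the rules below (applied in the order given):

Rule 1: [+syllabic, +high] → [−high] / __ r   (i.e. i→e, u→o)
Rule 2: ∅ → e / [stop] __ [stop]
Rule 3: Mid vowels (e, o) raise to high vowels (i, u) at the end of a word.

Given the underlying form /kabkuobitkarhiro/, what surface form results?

kabekuobitekarheru

Rule 1 (pre-rhotic lowering): /i/ is a high vowel immediately before /r/, so it lowers to [e]. /kabkuobitkarhiro/ → kabkuobitkarhero.
Rule 2 (stop-cluster e-epenthesis): /b/ and /k/ form a stop–stop cluster, so [e] is inserted between them. /t/ and /k/ form a stop–stop cluster, so [e] is inserted between them. /kabkuobitkarhero/ → kabekuobitekarhero.
Rule 3 (final vowel raising): /o/ is a mid vowel in word-final position, so it raises to [u]. /kabekuobitekarhero/ → kabekuobitekarheru.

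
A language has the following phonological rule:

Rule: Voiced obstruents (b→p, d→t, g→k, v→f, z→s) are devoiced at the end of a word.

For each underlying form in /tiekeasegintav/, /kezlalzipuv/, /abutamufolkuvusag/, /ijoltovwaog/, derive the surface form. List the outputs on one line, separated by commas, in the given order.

/tiekeasegintav/: /v/ is a voiced obstruent in word-final position, so it devoices to [f]. → [tiekeasegintaf].
/kezlalzipuv/: /v/ is a voiced obstruent in word-final position, so it devoices to [f]. → [kezlalzipuf].
/abutamufolkuvusag/: /g/ is a voiced obstruent in word-final position, so it devoices to [k]. → [abutamufolkuvusak].
/ijoltovwaog/: /g/ is a voiced obstruent in word-final position, so it devoices to [k]. → [ijoltovwaok].

tiekeasegintaf, kezlalzipuf, abutamufolkuvusak, ijoltovwaok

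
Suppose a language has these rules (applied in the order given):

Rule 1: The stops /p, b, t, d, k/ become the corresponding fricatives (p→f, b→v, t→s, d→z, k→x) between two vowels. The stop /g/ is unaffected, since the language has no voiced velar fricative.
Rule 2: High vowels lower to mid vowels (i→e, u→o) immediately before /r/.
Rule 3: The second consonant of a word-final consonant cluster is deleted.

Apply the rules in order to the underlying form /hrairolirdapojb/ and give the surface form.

hraerolerdafoj

Rule 1 (intervocalic spirantization): /p/ is a stop between vowels /a/ and /o/, so it spirantizes to the fricative [f]. /hrairolirdapojb/ → hrairolirdafojb.
Rule 2 (pre-rhotic lowering): /i/ is a high vowel immediately before /r/, so it lowers to [e]. /i/ is a high vowel immediately before /r/, so it lowers to [e]. /hrairolirdafojb/ → hraerolerdafojb.
Rule 3 (final cluster simplification): /b/ is the second consonant of a word-final cluster /jb/, so it deletes. /hraerolerdafojb/ → hraerolerdafoj.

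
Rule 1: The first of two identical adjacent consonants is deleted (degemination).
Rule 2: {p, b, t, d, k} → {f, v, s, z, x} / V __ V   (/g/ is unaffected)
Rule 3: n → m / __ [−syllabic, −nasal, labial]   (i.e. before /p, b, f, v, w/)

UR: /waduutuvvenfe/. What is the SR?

Rule 1 (degemination): /vv/ is a geminate; the first /v/ deletes. /waduutuvvenfe/ → waduutuvenfe.
Rule 2 (intervocalic spirantization): /d/ is a stop between vowels /a/ and /u/, so it spirantizes to the fricative [z]. /t/ is a stop between vowels /u/ and /u/, so it spirantizes to the fricative [s]. /waduutuvenfe/ → wazuusuvenfe.
Rule 3 (nasal place assimilation): /n/ precedes the labial consonant /f/, so it assimilates in place to [m]. /wazuusuvenfe/ → wazuusuvemfe.

wazuusuvemfe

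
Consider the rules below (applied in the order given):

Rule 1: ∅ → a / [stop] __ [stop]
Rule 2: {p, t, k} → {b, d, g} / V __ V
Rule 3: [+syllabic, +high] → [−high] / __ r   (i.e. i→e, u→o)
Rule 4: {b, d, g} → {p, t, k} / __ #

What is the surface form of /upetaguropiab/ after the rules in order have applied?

ubedagorobiap

Rule 1 (stop-cluster a-epenthesis): no segment meets the environment; /upetaguropiab/ is unchanged.
Rule 2 (intervocalic voicing): /p/ is a voiceless stop between vowels /u/ and /e/, so it voices to [b]. /t/ is a voiceless stop between vowels /e/ and /a/, so it voices to [d]. /p/ is a voiceless stop between vowels /o/ and /i/, so it voices to [b]. /upetaguropiab/ → ubedagurobiab.
Rule 3 (pre-rhotic lowering): /u/ is a high vowel immediately before /r/, so it lowers to [o]. /ubedagurobiab/ → ubedagorobiab.
Rule 4 (final devoicing): /b/ is a voiced stop in word-final position, so it devoices to [p]. /ubedagorobiab/ → ubedagorobiap.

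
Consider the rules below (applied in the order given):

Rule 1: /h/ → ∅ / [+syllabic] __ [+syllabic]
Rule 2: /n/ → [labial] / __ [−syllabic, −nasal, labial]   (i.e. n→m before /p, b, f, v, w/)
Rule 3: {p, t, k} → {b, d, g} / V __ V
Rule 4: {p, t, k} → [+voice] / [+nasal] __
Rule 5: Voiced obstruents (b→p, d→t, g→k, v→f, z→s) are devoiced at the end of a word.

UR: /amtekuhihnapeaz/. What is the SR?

amdeguihnabeas

Rule 1 (intervocalic h-deletion): /h/ occurs between vowels /u/ and /i/, so it deletes. /amtekuhihnapeaz/ → amtekuihnapeaz.
Rule 2 (nasal place assimilation): no segment meets the environment; /amtekuihnapeaz/ is unchanged.
Rule 3 (intervocalic voicing): /k/ is a voiceless stop between vowels /e/ and /u/, so it voices to [g]. /p/ is a voiceless stop between vowels /a/ and /e/, so it voices to [b]. /amtekuihnapeaz/ → amteguihnabeaz.
Rule 4 (post-nasal voicing): /t/ is a voiceless stop immediately after the nasal /m/, so it voices to [d]. /amteguihnabeaz/ → amdeguihnabeaz.
Rule 5 (final devoicing): /z/ is a voiced obstruent in word-final position, so it devoices to [s]. /amdeguihnabeaz/ → amdeguihnabeas.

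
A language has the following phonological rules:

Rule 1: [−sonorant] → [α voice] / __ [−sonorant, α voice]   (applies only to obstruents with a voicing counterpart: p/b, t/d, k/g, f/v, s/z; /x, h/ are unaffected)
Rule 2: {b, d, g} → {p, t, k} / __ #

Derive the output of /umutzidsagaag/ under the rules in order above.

Rule 1 (regressive voicing assimilation): /t/ precedes the voiced obstruent /z/, so it voices to [d] by assimilation. /d/ precedes the voiceless obstruent /s/, so it devoices to [t] by assimilation. /umutzidsagaag/ → umudzitsagaag.
Rule 2 (final devoicing): /g/ is a voiced stop in word-final position, so it devoices to [k]. /umudzitsagaag/ → umudzitsagaak.

umudzitsagaak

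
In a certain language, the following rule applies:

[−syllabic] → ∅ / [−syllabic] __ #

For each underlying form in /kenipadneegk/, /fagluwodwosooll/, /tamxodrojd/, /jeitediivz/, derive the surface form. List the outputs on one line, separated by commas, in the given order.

kenipadneeg, fagluwodwosool, tamxodroj, jeitediiv

/kenipadneegk/: /k/ is the second consonant of a word-final cluster /gk/, so it deletes. → [kenipadneeg].
/fagluwodwosooll/: /l/ is the second consonant of a word-final cluster /ll/, so it deletes. → [fagluwodwosool].
/tamxodrojd/: /d/ is the second consonant of a word-final cluster /jd/, so it deletes. → [tamxodroj].
/jeitediivz/: /z/ is the second consonant of a word-final cluster /vz/, so it deletes. → [jeitediiv].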